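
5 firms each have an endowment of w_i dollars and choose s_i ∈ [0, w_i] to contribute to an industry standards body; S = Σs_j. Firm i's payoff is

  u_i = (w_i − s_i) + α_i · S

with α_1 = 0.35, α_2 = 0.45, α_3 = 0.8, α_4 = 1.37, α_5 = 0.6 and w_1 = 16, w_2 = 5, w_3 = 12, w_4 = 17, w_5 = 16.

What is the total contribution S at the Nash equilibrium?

17

∂u_i/∂s_i = α_i − 1, so firm i contributes w_i if α_i > 1, else 0.
α_i > 1 for i ∈ {4}; NE contributions (0, 0, 0, 17, 0), S = 17.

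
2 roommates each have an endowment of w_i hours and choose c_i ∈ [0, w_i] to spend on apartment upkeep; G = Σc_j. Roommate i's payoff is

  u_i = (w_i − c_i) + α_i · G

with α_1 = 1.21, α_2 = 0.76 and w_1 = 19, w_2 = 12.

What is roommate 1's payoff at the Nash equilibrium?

∂u_i/∂c_i = α_i − 1, so roommate i contributes w_i if α_i > 1, else 0.
α_i > 1 for i ∈ {1}; NE contributions (19, 0), G = 19.
u_1 = (19 − 19) + 1.21·19 = 22.99.

22.99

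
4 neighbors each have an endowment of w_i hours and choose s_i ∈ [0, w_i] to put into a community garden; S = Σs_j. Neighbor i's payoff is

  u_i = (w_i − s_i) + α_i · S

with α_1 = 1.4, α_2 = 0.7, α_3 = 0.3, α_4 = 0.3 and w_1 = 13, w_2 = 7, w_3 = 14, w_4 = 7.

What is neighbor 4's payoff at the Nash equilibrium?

10.9

∂u_i/∂s_i = α_i − 1, so neighbor i contributes w_i if α_i > 1, else 0.
α_i > 1 for i ∈ {1}; NE contributions (13, 0, 0, 0), S = 13.
u_4 = (7 − 0) + 0.3·13 = 10.9.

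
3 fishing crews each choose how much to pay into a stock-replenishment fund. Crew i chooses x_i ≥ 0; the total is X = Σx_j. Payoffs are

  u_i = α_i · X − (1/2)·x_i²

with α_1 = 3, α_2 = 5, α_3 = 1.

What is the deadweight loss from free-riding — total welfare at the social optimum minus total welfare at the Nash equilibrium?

58

Crew i's FOC: ∂u_i/∂x_i = α_i − x_i = 0, so x_i* = α_i.
NE contributions = (3, 5, 1); X = 9.
W^NE = (Σα)·X − ½Σα_i² = 9² − ½·35 = 63.5.
Planner sets x_i = Σα_j = 9 for every i, so X^SO = 3·9 = 27.
W^SO = (Σα)·X^SO − ½·3·(Σα)² = (3/2)·9² = 121.5.
Deadweight loss = W^SO − W^NE = 58.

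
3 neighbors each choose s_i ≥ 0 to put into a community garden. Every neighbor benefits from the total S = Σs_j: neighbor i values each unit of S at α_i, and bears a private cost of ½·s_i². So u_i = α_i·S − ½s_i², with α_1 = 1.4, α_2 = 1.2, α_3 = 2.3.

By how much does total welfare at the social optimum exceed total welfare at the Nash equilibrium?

16.35

Neighbor i's FOC: ∂u_i/∂s_i = α_i − s_i = 0, so s_i* = α_i.
NE contributions = (1.4, 1.2, 2.3); S = 4.9.
W^NE = (Σα)·S − ½Σα_i² = 4.9² − ½·8.69 = 19.665.
Planner sets s_i = Σα_j = 4.9 for every i, so S^SO = 3·4.9 = 14.7.
W^SO = (Σα)·S^SO − ½·3·(Σα)² = (3/2)·4.9² = 36.015.
Deadweight loss = W^SO − W^NE = 16.35.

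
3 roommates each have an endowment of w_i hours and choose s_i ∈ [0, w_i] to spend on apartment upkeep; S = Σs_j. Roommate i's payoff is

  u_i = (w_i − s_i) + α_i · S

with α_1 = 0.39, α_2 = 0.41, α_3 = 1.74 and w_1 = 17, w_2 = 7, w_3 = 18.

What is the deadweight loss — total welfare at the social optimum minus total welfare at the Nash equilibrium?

36.96

∂u_i/∂s_i = α_i − 1, so roommate i contributes w_i if α_i > 1, else 0.
α_i > 1 for i ∈ {3}; NE contributions (0, 0, 18), S = 18.
W^NE = Σw_i − S^NE + (Σα_i)·S^NE = 42 + 1.54·18 = 69.72.
Planner: ∂(Σu_j)/∂s_i = Σα_j − 1 = 1.54 > 0, so everyone contributes w_i; S^SO = 42, W^SO = 42 + 1.54·42 = 106.68.
Deadweight loss = 36.96.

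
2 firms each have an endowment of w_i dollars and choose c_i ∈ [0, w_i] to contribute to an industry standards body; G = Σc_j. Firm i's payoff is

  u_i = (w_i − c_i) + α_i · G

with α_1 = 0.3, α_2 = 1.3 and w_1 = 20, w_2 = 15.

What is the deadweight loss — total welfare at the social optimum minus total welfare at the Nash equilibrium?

∂u_i/∂c_i = α_i − 1, so firm i contributes w_i if α_i > 1, else 0.
α_i > 1 for i ∈ {2}; NE contributions (0, 15), G = 15.
W^NE = Σw_i − G^NE + (Σα_i)·G^NE = 35 + 0.6·15 = 44.
Planner: ∂(Σu_j)/∂c_i = Σα_j − 1 = 0.6 > 0, so everyone contributes w_i; G^SO = 35, W^SO = 35 + 0.6·35 = 56.
Deadweight loss = 12.

12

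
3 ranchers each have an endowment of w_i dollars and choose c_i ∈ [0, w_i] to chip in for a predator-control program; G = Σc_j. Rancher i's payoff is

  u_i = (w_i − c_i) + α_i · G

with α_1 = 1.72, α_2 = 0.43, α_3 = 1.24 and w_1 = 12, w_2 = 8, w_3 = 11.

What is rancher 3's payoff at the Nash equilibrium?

∂u_i/∂c_i = α_i − 1, so rancher i contributes w_i if α_i > 1, else 0.
α_i > 1 for i ∈ {1, 3}; NE contributions (12, 0, 11), G = 23.
u_3 = (11 − 11) + 1.24·23 = 28.52.

28.52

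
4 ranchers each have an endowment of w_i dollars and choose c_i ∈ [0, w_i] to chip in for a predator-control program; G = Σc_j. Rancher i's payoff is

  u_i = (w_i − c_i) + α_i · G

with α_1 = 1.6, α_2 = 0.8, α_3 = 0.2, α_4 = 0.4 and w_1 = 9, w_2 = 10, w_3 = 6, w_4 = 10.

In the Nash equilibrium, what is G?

∂u_i/∂c_i = α_i − 1, so rancher i contributes w_i if α_i > 1, else 0.
α_i > 1 for i ∈ {1}; NE contributions (9, 0, 0, 0), G = 9.

9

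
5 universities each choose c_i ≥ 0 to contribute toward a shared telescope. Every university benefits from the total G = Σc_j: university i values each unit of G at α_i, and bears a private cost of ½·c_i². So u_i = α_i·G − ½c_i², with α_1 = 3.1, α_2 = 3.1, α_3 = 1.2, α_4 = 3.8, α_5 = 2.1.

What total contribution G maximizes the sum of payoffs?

66.5

Planner FOC: ∂(Σu_j)/∂c_i = (Σα_j) − c_i = 0, so c_i^SO = Σα_j = 13.3 for every i; G^SO = 66.5.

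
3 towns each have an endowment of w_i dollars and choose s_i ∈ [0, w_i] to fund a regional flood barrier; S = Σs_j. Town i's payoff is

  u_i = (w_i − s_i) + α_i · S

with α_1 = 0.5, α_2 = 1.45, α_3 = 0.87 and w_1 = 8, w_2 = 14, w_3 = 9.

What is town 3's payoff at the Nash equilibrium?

21.18

∂u_i/∂s_i = α_i − 1, so town i contributes w_i if α_i > 1, else 0.
α_i > 1 for i ∈ {2}; NE contributions (0, 14, 0), S = 14.
u_3 = (9 − 0) + 0.87·14 = 21.18.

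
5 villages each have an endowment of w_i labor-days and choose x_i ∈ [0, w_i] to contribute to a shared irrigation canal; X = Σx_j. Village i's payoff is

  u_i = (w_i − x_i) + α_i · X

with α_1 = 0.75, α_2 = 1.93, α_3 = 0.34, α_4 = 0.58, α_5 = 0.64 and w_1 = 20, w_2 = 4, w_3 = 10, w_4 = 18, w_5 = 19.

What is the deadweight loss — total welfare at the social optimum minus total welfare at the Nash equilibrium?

217.08

∂u_i/∂x_i = α_i − 1, so village i contributes w_i if α_i > 1, else 0.
α_i > 1 for i ∈ {2}; NE contributions (0, 4, 0, 0, 0), X = 4.
W^NE = Σw_i − X^NE + (Σα_i)·X^NE = 71 + 3.24·4 = 83.96.
Planner: ∂(Σu_j)/∂x_i = Σα_j − 1 = 3.24 > 0, so everyone contributes w_i; X^SO = 71, W^SO = 71 + 3.24·71 = 301.04.
Deadweight loss = 217.08.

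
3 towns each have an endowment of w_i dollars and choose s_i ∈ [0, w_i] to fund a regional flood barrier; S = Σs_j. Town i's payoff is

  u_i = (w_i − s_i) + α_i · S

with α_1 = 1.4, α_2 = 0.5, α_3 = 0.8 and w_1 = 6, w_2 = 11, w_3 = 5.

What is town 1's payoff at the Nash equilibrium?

∂u_i/∂s_i = α_i − 1, so town i contributes w_i if α_i > 1, else 0.
α_i > 1 for i ∈ {1}; NE contributions (6, 0, 0), S = 6.
u_1 = (6 − 6) + 1.4·6 = 8.4.

8.4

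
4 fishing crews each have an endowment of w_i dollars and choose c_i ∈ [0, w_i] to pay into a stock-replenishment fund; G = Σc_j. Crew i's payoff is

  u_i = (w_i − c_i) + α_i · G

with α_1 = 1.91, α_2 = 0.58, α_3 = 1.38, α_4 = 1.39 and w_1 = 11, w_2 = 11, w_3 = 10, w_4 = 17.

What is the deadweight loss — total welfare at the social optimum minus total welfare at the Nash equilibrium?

46.86

∂u_i/∂c_i = α_i − 1, so crew i contributes w_i if α_i > 1, else 0.
α_i > 1 for i ∈ {1, 3, 4}; NE contributions (11, 0, 10, 17), G = 38.
W^NE = Σw_i − G^NE + (Σα_i)·G^NE = 49 + 4.26·38 = 210.88.
Planner: ∂(Σu_j)/∂c_i = Σα_j − 1 = 4.26 > 0, so everyone contributes w_i; G^SO = 49, W^SO = 49 + 4.26·49 = 257.74.
Deadweight loss = 46.86.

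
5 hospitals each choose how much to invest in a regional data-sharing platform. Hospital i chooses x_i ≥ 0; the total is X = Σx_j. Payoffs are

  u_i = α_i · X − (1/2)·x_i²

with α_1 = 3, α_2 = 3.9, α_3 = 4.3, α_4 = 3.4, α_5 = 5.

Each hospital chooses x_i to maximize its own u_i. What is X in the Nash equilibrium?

19.6

Hospital i's FOC: ∂u_i/∂x_i = α_i − x_i = 0, so x_i* = α_i.
NE contributions = (3, 3.9, 4.3, 3.4, 5); X = 19.6.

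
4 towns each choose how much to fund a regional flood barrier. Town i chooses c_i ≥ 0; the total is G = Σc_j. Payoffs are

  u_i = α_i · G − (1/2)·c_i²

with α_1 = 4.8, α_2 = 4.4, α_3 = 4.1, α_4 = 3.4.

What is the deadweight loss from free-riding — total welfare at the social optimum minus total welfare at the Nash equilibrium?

Town i's FOC: ∂u_i/∂c_i = α_i − c_i = 0, so c_i* = α_i.
NE contributions = (4.8, 4.4, 4.1, 3.4); G = 16.7.
W^NE = (Σα)·G − ½Σα_i² = 16.7² − ½·70.77 = 243.505.
Planner sets c_i = Σα_j = 16.7 for every i, so G^SO = 4·16.7 = 66.8.
W^SO = (Σα)·G^SO − ½·4·(Σα)² = (4/2)·16.7² = 557.78.
Deadweight loss = W^SO − W^NE = 314.275.

314.275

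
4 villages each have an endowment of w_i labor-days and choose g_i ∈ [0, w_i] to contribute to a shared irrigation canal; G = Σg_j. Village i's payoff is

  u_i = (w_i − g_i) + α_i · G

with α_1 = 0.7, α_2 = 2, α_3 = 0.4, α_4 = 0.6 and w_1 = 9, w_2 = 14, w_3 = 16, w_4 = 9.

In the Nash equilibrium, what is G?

∂u_i/∂g_i = α_i − 1, so village i contributes w_i if α_i > 1, else 0.
α_i > 1 for i ∈ {2}; NE contributions (0, 14, 0, 0), G = 14.

14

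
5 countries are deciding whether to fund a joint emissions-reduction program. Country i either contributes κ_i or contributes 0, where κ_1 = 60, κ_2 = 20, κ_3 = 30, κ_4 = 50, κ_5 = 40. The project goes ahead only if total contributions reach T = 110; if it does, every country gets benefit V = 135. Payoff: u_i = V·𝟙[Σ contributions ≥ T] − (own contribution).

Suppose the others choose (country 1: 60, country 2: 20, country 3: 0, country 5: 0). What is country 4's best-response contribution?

50

Others' total = 80. Contributing 50 brings total to 130 ≥ 110: gain V − κ_4 = 85.
Best response: 50.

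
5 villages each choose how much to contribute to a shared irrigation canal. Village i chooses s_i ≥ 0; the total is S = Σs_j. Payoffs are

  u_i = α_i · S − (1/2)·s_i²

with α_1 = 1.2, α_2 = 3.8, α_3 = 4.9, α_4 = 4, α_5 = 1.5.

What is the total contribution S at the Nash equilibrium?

15.4

Village i's FOC: ∂u_i/∂s_i = α_i − s_i = 0, so s_i* = α_i.
NE contributions = (1.2, 3.8, 4.9, 4, 1.5); S = 15.4.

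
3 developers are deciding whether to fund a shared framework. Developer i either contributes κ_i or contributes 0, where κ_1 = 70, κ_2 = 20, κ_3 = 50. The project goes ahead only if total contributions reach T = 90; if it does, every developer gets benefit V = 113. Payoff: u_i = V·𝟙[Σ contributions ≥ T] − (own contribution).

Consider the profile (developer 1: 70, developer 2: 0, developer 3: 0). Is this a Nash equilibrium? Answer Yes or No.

Total = 70 < 90: not provided.
Developer 1 (pledges 70, payoff -70): dropping to 0 → total 0, payoff 0. Profitable deviation.

No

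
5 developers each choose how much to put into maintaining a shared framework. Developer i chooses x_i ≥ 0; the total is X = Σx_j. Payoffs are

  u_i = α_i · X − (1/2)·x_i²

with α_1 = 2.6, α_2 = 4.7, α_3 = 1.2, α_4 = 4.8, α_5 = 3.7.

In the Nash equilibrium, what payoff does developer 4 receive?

Developer i's FOC: ∂u_i/∂x_i = α_i − x_i = 0, so x_i* = α_i.
NE contributions = (2.6, 4.7, 1.2, 4.8, 3.7); X = 17.
u_4 = α_4·X − ½·(x_4)² = 4.8·17 − ½·4.8² = 70.08.

70.08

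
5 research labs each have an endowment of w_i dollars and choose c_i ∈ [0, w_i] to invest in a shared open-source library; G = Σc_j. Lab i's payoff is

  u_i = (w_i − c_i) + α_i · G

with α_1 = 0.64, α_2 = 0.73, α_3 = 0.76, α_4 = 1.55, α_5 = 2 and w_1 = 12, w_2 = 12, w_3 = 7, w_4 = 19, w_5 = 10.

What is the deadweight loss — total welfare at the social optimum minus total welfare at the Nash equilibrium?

∂u_i/∂c_i = α_i − 1, so lab i contributes w_i if α_i > 1, else 0.
α_i > 1 for i ∈ {4, 5}; NE contributions (0, 0, 0, 19, 10), G = 29.
W^NE = Σw_i − G^NE + (Σα_i)·G^NE = 60 + 4.68·29 = 195.72.
Planner: ∂(Σu_j)/∂c_i = Σα_j − 1 = 4.68 > 0, so everyone contributes w_i; G^SO = 60, W^SO = 60 + 4.68·60 = 340.8.
Deadweight loss = 145.08.

145.08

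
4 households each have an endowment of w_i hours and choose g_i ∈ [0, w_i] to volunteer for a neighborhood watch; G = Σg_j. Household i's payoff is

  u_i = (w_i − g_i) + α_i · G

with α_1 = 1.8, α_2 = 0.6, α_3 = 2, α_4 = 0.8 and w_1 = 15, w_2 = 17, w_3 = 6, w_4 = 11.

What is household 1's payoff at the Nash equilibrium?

37.8

∂u_i/∂g_i = α_i − 1, so household i contributes w_i if α_i > 1, else 0.
α_i > 1 for i ∈ {1, 3}; NE contributions (15, 0, 6, 0), G = 21.
u_1 = (15 − 15) + 1.8·21 = 37.8.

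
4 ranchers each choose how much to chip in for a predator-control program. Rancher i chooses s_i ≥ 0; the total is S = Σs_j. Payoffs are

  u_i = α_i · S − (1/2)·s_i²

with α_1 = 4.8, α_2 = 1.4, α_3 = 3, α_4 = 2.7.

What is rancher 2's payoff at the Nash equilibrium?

15.68

Rancher i's FOC: ∂u_i/∂s_i = α_i − s_i = 0, so s_i* = α_i.
NE contributions = (4.8, 1.4, 3, 2.7); S = 11.9.
u_2 = α_2·S − ½·(s_2)² = 1.4·11.9 − ½·1.4² = 15.68.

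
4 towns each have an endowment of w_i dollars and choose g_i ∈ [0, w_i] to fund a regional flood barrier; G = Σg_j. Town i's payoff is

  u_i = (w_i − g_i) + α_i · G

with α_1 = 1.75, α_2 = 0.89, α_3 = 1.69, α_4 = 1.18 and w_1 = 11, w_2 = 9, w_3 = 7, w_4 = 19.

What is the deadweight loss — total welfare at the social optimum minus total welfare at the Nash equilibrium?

40.59

∂u_i/∂g_i = α_i − 1, so town i contributes w_i if α_i > 1, else 0.
α_i > 1 for i ∈ {1, 3, 4}; NE contributions (11, 0, 7, 19), G = 37.
W^NE = Σw_i − G^NE + (Σα_i)·G^NE = 46 + 4.51·37 = 212.87.
Planner: ∂(Σu_j)/∂g_i = Σα_j − 1 = 4.51 > 0, so everyone contributes w_i; G^SO = 46, W^SO = 46 + 4.51·46 = 253.46.
Deadweight loss = 40.59.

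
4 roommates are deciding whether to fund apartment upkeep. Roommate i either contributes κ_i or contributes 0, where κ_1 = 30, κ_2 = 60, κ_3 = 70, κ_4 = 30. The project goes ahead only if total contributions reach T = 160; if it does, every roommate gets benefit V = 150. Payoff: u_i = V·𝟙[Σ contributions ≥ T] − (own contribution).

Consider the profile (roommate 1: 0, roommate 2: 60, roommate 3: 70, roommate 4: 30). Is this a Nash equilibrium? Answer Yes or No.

Yes

Total = 160 ≥ 160: provided.
Roommate 1 (pledges 0, payoff 150): pledging 30 → total 190, payoff 120. No gain.
Roommate 2 (pledges 60, payoff 90): dropping to 0 → total 100, payoff 0. No gain.
Roommate 3 (pledges 70, payoff 80): dropping to 0 → total 90, payoff 0. No gain.
Roommate 4 (pledges 30, payoff 120): dropping to 0 → total 130, payoff 0. No gain.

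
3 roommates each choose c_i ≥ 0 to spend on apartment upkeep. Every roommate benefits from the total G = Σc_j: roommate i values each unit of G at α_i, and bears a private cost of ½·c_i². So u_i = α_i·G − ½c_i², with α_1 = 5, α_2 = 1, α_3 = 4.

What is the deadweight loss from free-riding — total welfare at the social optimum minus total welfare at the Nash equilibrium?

Roommate i's FOC: ∂u_i/∂c_i = α_i − c_i = 0, so c_i* = α_i.
NE contributions = (5, 1, 4); G = 10.
W^NE = (Σα)·G − ½Σα_i² = 10² − ½·42 = 79.
Planner sets c_i = Σα_j = 10 for every i, so G^SO = 3·10 = 30.
W^SO = (Σα)·G^SO − ½·3·(Σα)² = (3/2)·10² = 150.
Deadweight loss = W^SO − W^NE = 71.

71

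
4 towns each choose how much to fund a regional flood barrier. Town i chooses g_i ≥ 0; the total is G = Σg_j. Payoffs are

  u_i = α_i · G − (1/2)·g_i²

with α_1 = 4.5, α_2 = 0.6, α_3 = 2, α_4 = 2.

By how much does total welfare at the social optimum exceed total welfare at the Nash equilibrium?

97.115

Town i's FOC: ∂u_i/∂g_i = α_i − g_i = 0, so g_i* = α_i.
NE contributions = (4.5, 0.6, 2, 2); G = 9.1.
W^NE = (Σα)·G − ½Σα_i² = 9.1² − ½·28.61 = 68.505.
Planner sets g_i = Σα_j = 9.1 for every i, so G^SO = 4·9.1 = 36.4.
W^SO = (Σα)·G^SO − ½·4·(Σα)² = (4/2)·9.1² = 165.62.
Deadweight loss = W^SO − W^NE = 97.115.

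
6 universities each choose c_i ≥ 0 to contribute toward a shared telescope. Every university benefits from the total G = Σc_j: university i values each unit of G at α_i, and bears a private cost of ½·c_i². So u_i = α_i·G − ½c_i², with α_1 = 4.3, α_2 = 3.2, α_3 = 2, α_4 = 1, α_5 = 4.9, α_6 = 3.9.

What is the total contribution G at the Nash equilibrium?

University i's FOC: ∂u_i/∂c_i = α_i − c_i = 0, so c_i* = α_i.
NE contributions = (4.3, 3.2, 2, 1, 4.9, 3.9); G = 19.3.

19.3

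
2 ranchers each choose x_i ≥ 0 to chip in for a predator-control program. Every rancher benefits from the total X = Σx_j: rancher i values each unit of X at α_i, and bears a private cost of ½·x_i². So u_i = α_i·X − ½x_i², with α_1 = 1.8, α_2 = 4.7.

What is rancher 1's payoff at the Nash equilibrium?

Rancher i's FOC: ∂u_i/∂x_i = α_i − x_i = 0, so x_i* = α_i.
NE contributions = (1.8, 4.7); X = 6.5.
u_1 = α_1·X − ½·(x_1)² = 1.8·6.5 − ½·1.8² = 10.08.

10.08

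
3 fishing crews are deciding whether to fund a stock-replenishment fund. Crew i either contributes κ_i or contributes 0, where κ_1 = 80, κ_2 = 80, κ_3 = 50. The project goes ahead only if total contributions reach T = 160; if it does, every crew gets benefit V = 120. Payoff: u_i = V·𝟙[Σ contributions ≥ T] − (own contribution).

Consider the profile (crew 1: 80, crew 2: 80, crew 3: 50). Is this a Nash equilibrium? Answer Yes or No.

Total = 210 ≥ 160: provided.
Crew 1 (pledges 80, payoff 40): dropping to 0 → total 130, payoff 0. No gain.
Crew 2 (pledges 80, payoff 40): dropping to 0 → total 130, payoff 0. No gain.
Crew 3 (pledges 50, payoff 70): dropping to 0 → total 160, payoff 120. Profitable deviation.

No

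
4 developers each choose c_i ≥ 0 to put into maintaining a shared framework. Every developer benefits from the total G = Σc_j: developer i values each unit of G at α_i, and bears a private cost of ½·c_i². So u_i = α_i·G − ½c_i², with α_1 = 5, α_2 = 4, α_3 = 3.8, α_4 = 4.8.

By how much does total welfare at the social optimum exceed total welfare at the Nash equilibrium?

Developer i's FOC: ∂u_i/∂c_i = α_i − c_i = 0, so c_i* = α_i.
NE contributions = (5, 4, 3.8, 4.8); G = 17.6.
W^NE = (Σα)·G − ½Σα_i² = 17.6² − ½·78.48 = 270.52.
Planner sets c_i = Σα_j = 17.6 for every i, so G^SO = 4·17.6 = 70.4.
W^SO = (Σα)·G^SO − ½·4·(Σα)² = (4/2)·17.6² = 619.52.
Deadweight loss = W^SO − W^NE = 349.

349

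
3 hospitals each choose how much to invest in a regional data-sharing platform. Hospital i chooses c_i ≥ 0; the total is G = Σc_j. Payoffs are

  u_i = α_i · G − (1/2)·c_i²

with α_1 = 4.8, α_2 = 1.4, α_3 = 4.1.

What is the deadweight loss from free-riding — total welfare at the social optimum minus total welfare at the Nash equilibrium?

73.95

Hospital i's FOC: ∂u_i/∂c_i = α_i − c_i = 0, so c_i* = α_i.
NE contributions = (4.8, 1.4, 4.1); G = 10.3.
W^NE = (Σα)·G − ½Σα_i² = 10.3² − ½·41.81 = 85.185.
Planner sets c_i = Σα_j = 10.3 for every i, so G^SO = 3·10.3 = 30.9.
W^SO = (Σα)·G^SO − ½·3·(Σα)² = (3/2)·10.3² = 159.135.
Deadweight loss = W^SO − W^NE = 73.95.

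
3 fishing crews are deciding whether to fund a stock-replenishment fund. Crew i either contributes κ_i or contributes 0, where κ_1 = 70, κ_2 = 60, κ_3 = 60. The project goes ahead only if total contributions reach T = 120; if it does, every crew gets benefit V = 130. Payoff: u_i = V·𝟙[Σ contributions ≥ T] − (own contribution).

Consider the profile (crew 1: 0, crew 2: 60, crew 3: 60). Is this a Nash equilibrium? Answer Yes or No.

Total = 120 ≥ 120: provided.
Crew 1 (pledges 0, payoff 130): pledging 70 → total 190, payoff 60. No gain.
Crew 2 (pledges 60, payoff 70): dropping to 0 → total 60, payoff 0. No gain.
Crew 3 (pledges 60, payoff 70): dropping to 0 → total 60, payoff 0. No gain.

Yes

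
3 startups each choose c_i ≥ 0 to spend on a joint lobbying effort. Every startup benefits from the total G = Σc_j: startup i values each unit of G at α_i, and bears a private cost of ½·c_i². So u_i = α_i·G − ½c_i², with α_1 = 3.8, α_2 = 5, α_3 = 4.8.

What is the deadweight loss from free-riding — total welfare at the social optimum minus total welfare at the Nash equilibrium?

Startup i's FOC: ∂u_i/∂c_i = α_i − c_i = 0, so c_i* = α_i.
NE contributions = (3.8, 5, 4.8); G = 13.6.
W^NE = (Σα)·G − ½Σα_i² = 13.6² − ½·62.48 = 153.72.
Planner sets c_i = Σα_j = 13.6 for every i, so G^SO = 3·13.6 = 40.8.
W^SO = (Σα)·G^SO − ½·3·(Σα)² = (3/2)·13.6² = 277.44.
Deadweight loss = W^SO − W^NE = 123.72.

123.72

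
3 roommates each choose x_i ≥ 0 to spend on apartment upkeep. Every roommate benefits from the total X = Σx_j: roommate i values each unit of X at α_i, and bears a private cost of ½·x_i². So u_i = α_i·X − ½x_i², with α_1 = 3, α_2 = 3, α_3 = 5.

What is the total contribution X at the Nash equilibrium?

Roommate i's FOC: ∂u_i/∂x_i = α_i − x_i = 0, so x_i* = α_i.
NE contributions = (3, 3, 5); X = 11.

11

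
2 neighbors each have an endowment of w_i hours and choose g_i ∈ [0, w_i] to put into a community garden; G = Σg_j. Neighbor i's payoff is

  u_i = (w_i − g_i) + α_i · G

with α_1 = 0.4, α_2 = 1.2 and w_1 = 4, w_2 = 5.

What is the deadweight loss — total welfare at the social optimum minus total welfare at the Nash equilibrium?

∂u_i/∂g_i = α_i − 1, so neighbor i contributes w_i if α_i > 1, else 0.
α_i > 1 for i ∈ {2}; NE contributions (0, 5), G = 5.
W^NE = Σw_i − G^NE + (Σα_i)·G^NE = 9 + 0.6·5 = 12.
Planner: ∂(Σu_j)/∂g_i = Σα_j − 1 = 0.6 > 0, so everyone contributes w_i; G^SO = 9, W^SO = 9 + 0.6·9 = 14.4.
Deadweight loss = 2.4.

2.4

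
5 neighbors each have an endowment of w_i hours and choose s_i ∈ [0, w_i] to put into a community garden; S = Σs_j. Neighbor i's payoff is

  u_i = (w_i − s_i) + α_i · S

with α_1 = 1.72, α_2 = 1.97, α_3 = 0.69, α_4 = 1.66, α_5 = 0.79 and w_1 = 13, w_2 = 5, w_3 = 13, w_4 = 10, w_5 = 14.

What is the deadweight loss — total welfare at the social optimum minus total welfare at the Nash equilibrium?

∂u_i/∂s_i = α_i − 1, so neighbor i contributes w_i if α_i > 1, else 0.
α_i > 1 for i ∈ {1, 2, 4}; NE contributions (13, 5, 0, 10, 0), S = 28.
W^NE = Σw_i − S^NE + (Σα_i)·S^NE = 55 + 5.83·28 = 218.24.
Planner: ∂(Σu_j)/∂s_i = Σα_j − 1 = 5.83 > 0, so everyone contributes w_i; S^SO = 55, W^SO = 55 + 5.83·55 = 375.65.
Deadweight loss = 157.41.

157.41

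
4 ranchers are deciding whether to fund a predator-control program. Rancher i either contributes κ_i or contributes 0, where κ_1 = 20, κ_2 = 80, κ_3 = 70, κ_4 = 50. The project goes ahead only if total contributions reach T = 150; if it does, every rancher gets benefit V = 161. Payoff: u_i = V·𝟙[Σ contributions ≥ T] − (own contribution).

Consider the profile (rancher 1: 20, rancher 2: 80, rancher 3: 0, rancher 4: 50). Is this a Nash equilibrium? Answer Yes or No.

Total = 150 ≥ 150: provided.
Rancher 1 (pledges 20, payoff 141): dropping to 0 → total 130, payoff 0. No gain.
Rancher 2 (pledges 80, payoff 81): dropping to 0 → total 70, payoff 0. No gain.
Rancher 3 (pledges 0, payoff 161): pledging 70 → total 220, payoff 91. No gain.
Rancher 4 (pledges 50, payoff 111): dropping to 0 → total 100, payoff 0. No gain.

Yes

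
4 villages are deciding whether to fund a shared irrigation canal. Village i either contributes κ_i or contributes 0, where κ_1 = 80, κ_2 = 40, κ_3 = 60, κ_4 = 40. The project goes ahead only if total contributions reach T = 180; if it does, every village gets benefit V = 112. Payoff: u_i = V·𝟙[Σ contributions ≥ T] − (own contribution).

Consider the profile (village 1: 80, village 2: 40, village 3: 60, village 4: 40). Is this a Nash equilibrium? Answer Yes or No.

Total = 220 ≥ 180: provided.
Village 1 (pledges 80, payoff 32): dropping to 0 → total 140, payoff 0. No gain.
Village 2 (pledges 40, payoff 72): dropping to 0 → total 180, payoff 112. Profitable deviation.

No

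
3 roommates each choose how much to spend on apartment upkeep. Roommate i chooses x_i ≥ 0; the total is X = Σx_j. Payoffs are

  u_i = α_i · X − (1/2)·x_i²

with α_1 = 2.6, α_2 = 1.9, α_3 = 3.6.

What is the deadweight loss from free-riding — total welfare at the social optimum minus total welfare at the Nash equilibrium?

44.47

Roommate i's FOC: ∂u_i/∂x_i = α_i − x_i = 0, so x_i* = α_i.
NE contributions = (2.6, 1.9, 3.6); X = 8.1.
W^NE = (Σα)·X − ½Σα_i² = 8.1² − ½·23.33 = 53.945.
Planner sets x_i = Σα_j = 8.1 for every i, so X^SO = 3·8.1 = 24.3.
W^SO = (Σα)·X^SO − ½·3·(Σα)² = (3/2)·8.1² = 98.415.
Deadweight loss = W^SO − W^NE = 44.47.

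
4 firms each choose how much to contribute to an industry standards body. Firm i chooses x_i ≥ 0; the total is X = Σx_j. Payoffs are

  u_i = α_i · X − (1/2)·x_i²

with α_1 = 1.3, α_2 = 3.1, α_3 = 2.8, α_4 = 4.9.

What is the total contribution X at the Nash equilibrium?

12.1

Firm i's FOC: ∂u_i/∂x_i = α_i − x_i = 0, so x_i* = α_i.
NE contributions = (1.3, 3.1, 2.8, 4.9); X = 12.1.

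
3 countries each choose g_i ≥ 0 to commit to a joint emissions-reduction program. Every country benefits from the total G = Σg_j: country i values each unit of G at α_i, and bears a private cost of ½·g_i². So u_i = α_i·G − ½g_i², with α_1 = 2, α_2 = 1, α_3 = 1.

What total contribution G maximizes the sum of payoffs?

Planner FOC: ∂(Σu_j)/∂g_i = (Σα_j) − g_i = 0, so g_i^SO = Σα_j = 4 for every i; G^SO = 12.

12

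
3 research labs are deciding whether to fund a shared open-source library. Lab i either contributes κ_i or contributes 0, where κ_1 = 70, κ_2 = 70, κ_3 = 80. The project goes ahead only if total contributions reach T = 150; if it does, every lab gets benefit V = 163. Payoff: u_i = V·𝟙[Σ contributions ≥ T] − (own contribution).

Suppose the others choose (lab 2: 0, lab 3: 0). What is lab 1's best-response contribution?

Others' total = 0. Even contributing 70 gives 70 < 150: no benefit either way.
Best response: 0.

0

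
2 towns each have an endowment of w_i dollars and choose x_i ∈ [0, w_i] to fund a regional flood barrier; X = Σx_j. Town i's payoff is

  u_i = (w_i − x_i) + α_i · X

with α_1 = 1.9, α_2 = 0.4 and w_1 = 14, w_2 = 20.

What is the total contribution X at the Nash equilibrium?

∂u_i/∂x_i = α_i − 1, so town i contributes w_i if α_i > 1, else 0.
α_i > 1 for i ∈ {1}; NE contributions (14, 0), X = 14.

14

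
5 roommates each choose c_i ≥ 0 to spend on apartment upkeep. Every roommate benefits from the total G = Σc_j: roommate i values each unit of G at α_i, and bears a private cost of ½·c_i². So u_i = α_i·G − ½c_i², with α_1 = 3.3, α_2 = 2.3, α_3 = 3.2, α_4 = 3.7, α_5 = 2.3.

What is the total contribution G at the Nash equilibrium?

14.8

Roommate i's FOC: ∂u_i/∂c_i = α_i − c_i = 0, so c_i* = α_i.
NE contributions = (3.3, 2.3, 3.2, 3.7, 2.3); G = 14.8.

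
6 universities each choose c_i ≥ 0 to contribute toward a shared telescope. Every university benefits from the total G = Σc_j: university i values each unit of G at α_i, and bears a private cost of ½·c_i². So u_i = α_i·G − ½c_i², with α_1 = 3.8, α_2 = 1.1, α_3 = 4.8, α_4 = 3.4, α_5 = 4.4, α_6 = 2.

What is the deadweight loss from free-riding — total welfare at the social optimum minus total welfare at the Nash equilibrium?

University i's FOC: ∂u_i/∂c_i = α_i − c_i = 0, so c_i* = α_i.
NE contributions = (3.8, 1.1, 4.8, 3.4, 4.4, 2); G = 19.5.
W^NE = (Σα)·G − ½Σα_i² = 19.5² − ½·73.61 = 343.445.
Planner sets c_i = Σα_j = 19.5 for every i, so G^SO = 6·19.5 = 117.
W^SO = (Σα)·G^SO − ½·6·(Σα)² = (6/2)·19.5² = 1140.75.
Deadweight loss = W^SO − W^NE = 797.305.

797.305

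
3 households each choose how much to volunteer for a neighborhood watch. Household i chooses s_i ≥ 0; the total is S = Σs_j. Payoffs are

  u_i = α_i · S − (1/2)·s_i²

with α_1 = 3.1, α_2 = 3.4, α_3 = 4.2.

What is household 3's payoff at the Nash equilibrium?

36.12

Household i's FOC: ∂u_i/∂s_i = α_i − s_i = 0, so s_i* = α_i.
NE contributions = (3.1, 3.4, 4.2); S = 10.7.
u_3 = α_3·S − ½·(s_3)² = 4.2·10.7 − ½·4.2² = 36.12.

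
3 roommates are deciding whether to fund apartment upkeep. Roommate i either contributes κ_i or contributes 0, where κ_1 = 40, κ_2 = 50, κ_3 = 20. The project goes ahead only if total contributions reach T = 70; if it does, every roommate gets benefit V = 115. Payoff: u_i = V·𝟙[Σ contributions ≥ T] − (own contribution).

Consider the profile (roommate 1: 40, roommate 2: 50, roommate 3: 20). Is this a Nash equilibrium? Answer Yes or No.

No

Total = 110 ≥ 70: provided.
Roommate 1 (pledges 40, payoff 75): dropping to 0 → total 70, payoff 115. Profitable deviation.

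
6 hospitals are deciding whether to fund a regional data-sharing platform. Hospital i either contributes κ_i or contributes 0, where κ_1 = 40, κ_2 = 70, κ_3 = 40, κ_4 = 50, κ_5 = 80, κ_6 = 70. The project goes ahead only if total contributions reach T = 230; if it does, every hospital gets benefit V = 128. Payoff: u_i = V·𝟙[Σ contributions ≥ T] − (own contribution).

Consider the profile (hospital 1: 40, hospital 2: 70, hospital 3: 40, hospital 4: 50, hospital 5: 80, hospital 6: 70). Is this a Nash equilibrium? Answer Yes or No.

Total = 350 ≥ 230: provided.
Hospital 1 (pledges 40, payoff 88): dropping to 0 → total 310, payoff 128. Profitable deviation.

No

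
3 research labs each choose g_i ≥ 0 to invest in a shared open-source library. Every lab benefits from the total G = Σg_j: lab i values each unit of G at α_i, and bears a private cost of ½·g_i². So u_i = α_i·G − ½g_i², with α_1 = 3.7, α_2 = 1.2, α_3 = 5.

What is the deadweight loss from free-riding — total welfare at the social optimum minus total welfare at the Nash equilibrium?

Lab i's FOC: ∂u_i/∂g_i = α_i − g_i = 0, so g_i* = α_i.
NE contributions = (3.7, 1.2, 5); G = 9.9.
W^NE = (Σα)·G − ½Σα_i² = 9.9² − ½·40.13 = 77.945.
Planner sets g_i = Σα_j = 9.9 for every i, so G^SO = 3·9.9 = 29.7.
W^SO = (Σα)·G^SO − ½·3·(Σα)² = (3/2)·9.9² = 147.015.
Deadweight loss = W^SO − W^NE = 69.07.

69.07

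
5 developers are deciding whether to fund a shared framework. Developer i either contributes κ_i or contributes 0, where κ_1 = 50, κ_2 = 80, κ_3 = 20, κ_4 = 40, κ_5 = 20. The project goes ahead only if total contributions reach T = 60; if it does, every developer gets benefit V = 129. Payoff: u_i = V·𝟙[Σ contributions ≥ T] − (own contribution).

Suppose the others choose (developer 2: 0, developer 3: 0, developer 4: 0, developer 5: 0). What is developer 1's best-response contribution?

Others' total = 0. Even contributing 50 gives 50 < 60: no benefit either way.
Best response: 0.

0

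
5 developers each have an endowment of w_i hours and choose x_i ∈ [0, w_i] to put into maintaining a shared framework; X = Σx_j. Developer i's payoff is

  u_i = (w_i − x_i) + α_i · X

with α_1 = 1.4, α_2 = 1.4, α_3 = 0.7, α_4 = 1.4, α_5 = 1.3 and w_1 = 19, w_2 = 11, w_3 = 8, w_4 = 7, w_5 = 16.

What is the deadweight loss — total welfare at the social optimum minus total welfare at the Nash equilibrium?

41.6

∂u_i/∂x_i = α_i − 1, so developer i contributes w_i if α_i > 1, else 0.
α_i > 1 for i ∈ {1, 2, 4, 5}; NE contributions (19, 11, 0, 7, 16), X = 53.
W^NE = Σw_i − X^NE + (Σα_i)·X^NE = 61 + 5.2·53 = 336.6.
Planner: ∂(Σu_j)/∂x_i = Σα_j − 1 = 5.2 > 0, so everyone contributes w_i; X^SO = 61, W^SO = 61 + 5.2·61 = 378.2.
Deadweight loss = 41.6.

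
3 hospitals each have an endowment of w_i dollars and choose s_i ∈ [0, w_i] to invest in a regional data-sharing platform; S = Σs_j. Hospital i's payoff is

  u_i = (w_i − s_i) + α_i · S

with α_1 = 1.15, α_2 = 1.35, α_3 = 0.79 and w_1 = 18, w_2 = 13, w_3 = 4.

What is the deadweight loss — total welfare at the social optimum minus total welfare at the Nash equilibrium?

9.16

∂u_i/∂s_i = α_i − 1, so hospital i contributes w_i if α_i > 1, else 0.
α_i > 1 for i ∈ {1, 2}; NE contributions (18, 13, 0), S = 31.
W^NE = Σw_i − S^NE + (Σα_i)·S^NE = 35 + 2.29·31 = 105.99.
Planner: ∂(Σu_j)/∂s_i = Σα_j − 1 = 2.29 > 0, so everyone contributes w_i; S^SO = 35, W^SO = 35 + 2.29·35 = 115.15.
Deadweight loss = 9.16.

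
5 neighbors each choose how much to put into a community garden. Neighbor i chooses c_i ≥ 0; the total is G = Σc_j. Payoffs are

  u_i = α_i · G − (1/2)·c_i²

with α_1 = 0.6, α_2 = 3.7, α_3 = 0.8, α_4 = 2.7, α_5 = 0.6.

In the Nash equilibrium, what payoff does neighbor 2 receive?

Neighbor i's FOC: ∂u_i/∂c_i = α_i − c_i = 0, so c_i* = α_i.
NE contributions = (0.6, 3.7, 0.8, 2.7, 0.6); G = 8.4.
u_2 = α_2·G − ½·(c_2)² = 3.7·8.4 − ½·3.7² = 24.235.

24.235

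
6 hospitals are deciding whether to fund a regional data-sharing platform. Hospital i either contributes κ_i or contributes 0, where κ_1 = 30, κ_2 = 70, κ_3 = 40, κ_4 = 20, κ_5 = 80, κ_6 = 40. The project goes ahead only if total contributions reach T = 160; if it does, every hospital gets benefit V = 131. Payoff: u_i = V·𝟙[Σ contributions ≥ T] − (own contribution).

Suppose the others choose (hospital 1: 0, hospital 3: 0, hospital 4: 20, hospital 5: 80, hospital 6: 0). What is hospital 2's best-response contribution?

Others' total = 100. Contributing 70 brings total to 170 ≥ 160: gain V − κ_2 = 61.
Best response: 70.

70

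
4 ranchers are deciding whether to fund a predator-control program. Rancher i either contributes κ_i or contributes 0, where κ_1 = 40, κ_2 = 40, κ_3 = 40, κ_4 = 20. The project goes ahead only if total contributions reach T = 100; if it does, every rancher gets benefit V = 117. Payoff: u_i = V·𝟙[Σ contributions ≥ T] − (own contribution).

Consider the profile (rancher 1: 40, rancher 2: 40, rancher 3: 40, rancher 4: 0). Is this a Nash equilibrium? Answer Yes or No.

Yes

Total = 120 ≥ 100: provided.
Rancher 1 (pledges 40, payoff 77): dropping to 0 → total 80, payoff 0. No gain.
Rancher 2 (pledges 40, payoff 77): dropping to 0 → total 80, payoff 0. No gain.
Rancher 3 (pledges 40, payoff 77): dropping to 0 → total 80, payoff 0. No gain.
Rancher 4 (pledges 0, payoff 117): pledging 20 → total 140, payoff 97. No gain.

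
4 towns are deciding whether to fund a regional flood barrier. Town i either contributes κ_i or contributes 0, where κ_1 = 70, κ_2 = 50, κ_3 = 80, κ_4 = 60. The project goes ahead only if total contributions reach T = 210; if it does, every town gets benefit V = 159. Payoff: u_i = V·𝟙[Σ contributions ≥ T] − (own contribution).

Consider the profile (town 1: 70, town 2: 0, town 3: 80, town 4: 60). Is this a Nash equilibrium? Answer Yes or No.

Yes

Total = 210 ≥ 210: provided.
Town 1 (pledges 70, payoff 89): dropping to 0 → total 140, payoff 0. No gain.
Town 2 (pledges 0, payoff 159): pledging 50 → total 260, payoff 109. No gain.
Town 3 (pledges 80, payoff 79): dropping to 0 → total 130, payoff 0. No gain.
Town 4 (pledges 60, payoff 99): dropping to 0 → total 150, payoff 0. No gain.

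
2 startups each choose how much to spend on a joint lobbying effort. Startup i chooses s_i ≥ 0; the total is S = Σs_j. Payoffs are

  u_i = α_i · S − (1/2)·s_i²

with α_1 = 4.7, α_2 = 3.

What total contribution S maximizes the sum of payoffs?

Planner FOC: ∂(Σu_j)/∂s_i = (Σα_j) − s_i = 0, so s_i^SO = Σα_j = 7.7 for every i; S^SO = 15.4.

15.4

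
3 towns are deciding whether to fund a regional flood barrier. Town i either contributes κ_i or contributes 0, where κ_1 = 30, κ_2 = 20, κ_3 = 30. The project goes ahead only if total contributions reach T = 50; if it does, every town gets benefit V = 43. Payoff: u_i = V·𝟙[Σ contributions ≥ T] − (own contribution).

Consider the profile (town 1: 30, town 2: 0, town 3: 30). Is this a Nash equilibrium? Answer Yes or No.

Total = 60 ≥ 50: provided.
Town 1 (pledges 30, payoff 13): dropping to 0 → total 30, payoff 0. No gain.
Town 2 (pledges 0, payoff 43): pledging 20 → total 80, payoff 23. No gain.
Town 3 (pledges 30, payoff 13): dropping to 0 → total 30, payoff 0. No gain.

Yes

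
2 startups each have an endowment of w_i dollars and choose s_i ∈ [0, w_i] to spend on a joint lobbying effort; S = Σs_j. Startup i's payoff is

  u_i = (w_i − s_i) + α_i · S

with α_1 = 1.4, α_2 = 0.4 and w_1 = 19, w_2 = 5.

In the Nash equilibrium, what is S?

∂u_i/∂s_i = α_i − 1, so startup i contributes w_i if α_i > 1, else 0.
α_i > 1 for i ∈ {1}; NE contributions (19, 0), S = 19.

19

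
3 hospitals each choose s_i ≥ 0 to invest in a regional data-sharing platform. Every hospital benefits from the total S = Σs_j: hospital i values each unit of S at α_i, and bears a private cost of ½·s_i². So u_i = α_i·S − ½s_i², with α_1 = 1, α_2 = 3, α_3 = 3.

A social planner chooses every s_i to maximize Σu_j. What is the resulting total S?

21

Planner FOC: ∂(Σu_j)/∂s_i = (Σα_j) − s_i = 0, so s_i^SO = Σα_j = 7 for every i; S^SO = 21.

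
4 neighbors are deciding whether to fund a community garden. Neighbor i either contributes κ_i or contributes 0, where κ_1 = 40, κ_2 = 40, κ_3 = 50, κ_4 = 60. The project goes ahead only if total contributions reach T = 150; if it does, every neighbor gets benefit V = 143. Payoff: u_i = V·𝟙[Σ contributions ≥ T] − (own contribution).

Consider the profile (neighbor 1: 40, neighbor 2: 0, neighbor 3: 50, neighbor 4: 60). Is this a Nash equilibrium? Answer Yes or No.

Yes

Total = 150 ≥ 150: provided.
Neighbor 1 (pledges 40, payoff 103): dropping to 0 → total 110, payoff 0. No gain.
Neighbor 2 (pledges 0, payoff 143): pledging 40 → total 190, payoff 103. No gain.
Neighbor 3 (pledges 50, payoff 93): dropping to 0 → total 100, payoff 0. No gain.
Neighbor 4 (pledges 60, payoff 83): dropping to 0 → total 90, payoff 0. No gain.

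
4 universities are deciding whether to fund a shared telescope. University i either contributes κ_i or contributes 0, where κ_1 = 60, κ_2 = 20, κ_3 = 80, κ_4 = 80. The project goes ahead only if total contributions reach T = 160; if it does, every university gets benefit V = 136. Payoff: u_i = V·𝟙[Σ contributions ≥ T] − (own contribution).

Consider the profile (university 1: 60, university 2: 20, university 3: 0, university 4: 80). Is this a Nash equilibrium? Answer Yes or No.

Yes

Total = 160 ≥ 160: provided.
University 1 (pledges 60, payoff 76): dropping to 0 → total 100, payoff 0. No gain.
University 2 (pledges 20, payoff 116): dropping to 0 → total 140, payoff 0. No gain.
University 3 (pledges 0, payoff 136): pledging 80 → total 240, payoff 56. No gain.
University 4 (pledges 80, payoff 56): dropping to 0 → total 80, payoff 0. No gain.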